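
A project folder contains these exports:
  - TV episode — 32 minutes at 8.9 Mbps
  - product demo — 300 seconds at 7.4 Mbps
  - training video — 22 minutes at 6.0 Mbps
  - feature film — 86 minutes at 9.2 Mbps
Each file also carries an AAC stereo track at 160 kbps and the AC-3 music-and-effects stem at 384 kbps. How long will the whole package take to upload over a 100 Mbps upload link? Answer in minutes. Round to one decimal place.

13.2 minutes

Audio total: 160 + 384 = 544 kbps = 0.544 Mbps.
TV episode: 9.444 Mbps × 1920 s = 18132.5 Mb
product demo: 7.944 Mbps × 300 s = 2383.2 Mb
training video: 6.544 Mbps × 1320 s = 8638.1 Mb
feature film: 9.744 Mbps × 5160 s = 50279.0 Mb
Total: 79432.8 Mb = 9929.1 MB.
At 100 Mbps: 79432.8 / 100 = 794 s ≈ 13.2 minutes.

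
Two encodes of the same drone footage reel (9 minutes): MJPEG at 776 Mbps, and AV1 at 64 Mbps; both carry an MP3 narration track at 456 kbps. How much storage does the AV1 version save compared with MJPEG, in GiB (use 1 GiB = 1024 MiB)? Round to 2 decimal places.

9 min = 540 s
Audio: 456 kbps = 0.456 Mbps.
MJPEG: 776.456 Mbps × 540 s = 419286.2 Mb = 48.811 GiB.
AV1: 64.456 Mbps × 540 s = 34806.2 Mb = 4.052 GiB.
Saving: 48.811 − 4.052 = 44.759 GiB.

44.76 GiB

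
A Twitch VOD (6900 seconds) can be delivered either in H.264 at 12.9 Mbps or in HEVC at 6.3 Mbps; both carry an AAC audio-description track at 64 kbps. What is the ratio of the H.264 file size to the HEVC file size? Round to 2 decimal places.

Audio: 64 kbps = 0.064 Mbps.
H.264: 12.964 Mbps × 6900 s = 89451.6 Mb = 11.181 GB.
HEVC: 6.364 Mbps × 6900 s = 43911.6 Mb = 5.489 GB.
Ratio: 11.181 / 5.489 = 2.037.

2.04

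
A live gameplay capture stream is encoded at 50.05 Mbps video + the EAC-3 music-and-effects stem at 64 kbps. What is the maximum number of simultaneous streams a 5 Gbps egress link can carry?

Audio: 64 kbps = 0.064 Mbps.
Per-viewer media rate: 50.114 Mbps.
5 Gbps = 5,000 Mbps; 5,000 / 50.114 = 99.77 → 99 viewers.

99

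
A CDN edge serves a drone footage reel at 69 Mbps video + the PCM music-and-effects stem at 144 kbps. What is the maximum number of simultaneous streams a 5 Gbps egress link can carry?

Audio: 144 kbps = 0.144 Mbps.
Per-viewer media rate: 69.144 Mbps.
5 Gbps = 5,000 Mbps; 5,000 / 69.144 = 72.31 → 72 viewers.

72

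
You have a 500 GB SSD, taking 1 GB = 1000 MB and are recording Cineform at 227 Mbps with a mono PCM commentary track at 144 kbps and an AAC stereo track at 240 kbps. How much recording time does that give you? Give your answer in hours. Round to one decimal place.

Audio total: 144 + 240 = 384 kbps = 0.384 Mbps.
Total bitrate: 227 + 0.384 = 227.384 Mbps.
Capacity: 500 GB = 4,000,000 Mb.
Recording time: 4,000,000 / 227.384 = 17,591 s ≈ 4.89 hours.

4.9 hours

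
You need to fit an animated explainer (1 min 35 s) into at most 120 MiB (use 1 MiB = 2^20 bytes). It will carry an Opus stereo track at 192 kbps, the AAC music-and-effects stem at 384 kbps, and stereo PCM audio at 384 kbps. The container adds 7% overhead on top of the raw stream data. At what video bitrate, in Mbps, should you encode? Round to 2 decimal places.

8.94 Mbps

Budget: 120 MiB = 1006.6 Mb.
Stream payload after overhead: 1006.6 / 1.07 = 940.8 Mb.
1 min 35 s = 95 s
Total bitrate budget: 940.8 Mb / 95 s = 9.903 Mbps.
Audio total: 192 + 384 + 384 = 960 kbps = 0.960 Mbps.
Video: 9.903 − 0.960 = 8.943 Mbps.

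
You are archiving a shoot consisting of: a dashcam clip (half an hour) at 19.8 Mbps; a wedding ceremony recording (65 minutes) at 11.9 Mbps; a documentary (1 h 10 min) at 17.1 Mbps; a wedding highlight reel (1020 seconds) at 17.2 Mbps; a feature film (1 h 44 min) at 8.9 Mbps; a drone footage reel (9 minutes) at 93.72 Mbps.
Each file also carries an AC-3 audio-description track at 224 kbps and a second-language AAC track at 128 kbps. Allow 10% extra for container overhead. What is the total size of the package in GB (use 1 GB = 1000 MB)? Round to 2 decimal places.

Audio total: 224 + 128 = 352 kbps = 0.352 Mbps.
dashcam clip: 20.152 Mbps × 1800 s × 1.10 = 39901.0 Mb
wedding ceremony recording: 12.252 Mbps × 3900 s × 1.10 = 52561.1 Mb
documentary: 17.452 Mbps × 4200 s × 1.10 = 80628.2 Mb
wedding highlight reel: 17.552 Mbps × 1020 s × 1.10 = 19693.3 Mb
feature film: 9.252 Mbps × 6240 s × 1.10 = 63505.7 Mb
drone footage reel: 94.072 Mbps × 540 s × 1.10 = 55878.8 Mb
Total: 312168.1 Mb = 39021.0 MB.
= 39.02 GB.

39.02 GB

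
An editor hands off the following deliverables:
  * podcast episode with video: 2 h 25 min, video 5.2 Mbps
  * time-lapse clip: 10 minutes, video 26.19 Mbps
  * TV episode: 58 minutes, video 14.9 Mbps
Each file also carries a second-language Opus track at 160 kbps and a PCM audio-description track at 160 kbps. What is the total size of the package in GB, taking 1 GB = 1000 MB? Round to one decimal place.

Audio total: 160 + 160 = 320 kbps = 0.320 Mbps.
podcast episode with video: 5.520 Mbps × 8700 s = 48024.0 Mb
time-lapse clip: 26.510 Mbps × 600 s = 15906.0 Mb
TV episode: 15.220 Mbps × 3480 s = 52965.6 Mb
Total: 116895.6 Mb = 14612.0 MB.
= 14.61 GB.

14.6 GB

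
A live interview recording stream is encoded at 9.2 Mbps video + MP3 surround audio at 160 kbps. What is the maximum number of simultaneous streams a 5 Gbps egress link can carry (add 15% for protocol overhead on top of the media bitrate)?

Audio: 160 kbps = 0.160 Mbps.
Per-viewer media rate: 9.360 Mbps.
On the wire with 15% overhead: 10.764 Mbps.
5 Gbps = 5,000 Mbps; 5,000 / 10.764 = 464.51 → 464 viewers.

464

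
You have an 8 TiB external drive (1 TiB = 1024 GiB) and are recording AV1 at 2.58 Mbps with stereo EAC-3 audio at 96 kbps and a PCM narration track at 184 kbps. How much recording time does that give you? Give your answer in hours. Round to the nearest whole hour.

6835 hours

Audio total: 96 + 184 = 280 kbps = 0.280 Mbps.
Total bitrate: 2.58 + 0.280 = 2.860 Mbps.
Capacity: 8 TiB = 70,368,744 Mb.
Recording time: 70,368,744 / 2.860 = 24,604,456 s ≈ 6,835 hours.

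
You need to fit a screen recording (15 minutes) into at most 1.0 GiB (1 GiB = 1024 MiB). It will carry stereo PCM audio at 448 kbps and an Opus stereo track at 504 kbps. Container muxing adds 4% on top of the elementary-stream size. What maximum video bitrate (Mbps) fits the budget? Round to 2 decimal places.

Budget: 1.0 GiB = 8589.9 Mb.
Stream payload after overhead: 8589.9 / 1.04 = 8259.6 Mb.
15 min = 900 s
Total bitrate budget: 8259.6 Mb / 900 s = 9.177 Mbps.
Audio total: 448 + 504 = 952 kbps = 0.952 Mbps.
Video: 9.177 − 0.952 = 8.225 Mbps.

8.23 Mbps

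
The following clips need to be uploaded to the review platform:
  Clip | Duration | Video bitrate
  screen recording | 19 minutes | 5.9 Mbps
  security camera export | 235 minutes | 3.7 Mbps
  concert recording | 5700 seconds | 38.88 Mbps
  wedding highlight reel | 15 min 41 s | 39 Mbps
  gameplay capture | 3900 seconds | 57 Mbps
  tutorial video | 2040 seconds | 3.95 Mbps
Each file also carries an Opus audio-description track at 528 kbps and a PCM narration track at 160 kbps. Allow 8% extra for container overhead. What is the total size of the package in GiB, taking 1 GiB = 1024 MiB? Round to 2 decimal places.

71.25 GiB

Audio total: 528 + 160 = 688 kbps = 0.688 Mbps.
screen recording: 6.588 Mbps × 1140 s × 1.08 = 8111.1 Mb
security camera export: 4.388 Mbps × 14100 s × 1.08 = 66820.5 Mb
concert recording: 39.568 Mbps × 5700 s × 1.08 = 243580.6 Mb
wedding highlight reel: 39.688 Mbps × 941 s × 1.08 = 40334.1 Mb
gameplay capture: 57.688 Mbps × 3900 s × 1.08 = 242981.9 Mb
tutorial video: 4.638 Mbps × 2040 s × 1.08 = 10218.4 Mb
Total: 612046.6 Mb = 76505.8 MB.
= 71.25 GiB.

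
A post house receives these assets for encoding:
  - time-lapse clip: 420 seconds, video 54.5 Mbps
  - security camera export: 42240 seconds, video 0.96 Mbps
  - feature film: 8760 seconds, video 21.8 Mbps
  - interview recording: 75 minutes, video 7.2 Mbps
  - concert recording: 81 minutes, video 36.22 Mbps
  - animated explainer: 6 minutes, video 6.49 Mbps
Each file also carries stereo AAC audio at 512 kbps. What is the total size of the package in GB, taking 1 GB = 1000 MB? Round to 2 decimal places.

62.06 GB

Audio: 512 kbps = 0.512 Mbps.
time-lapse clip: 55.012 Mbps × 420 s = 23105.0 Mb
security camera export: 1.472 Mbps × 42240 s = 62177.3 Mb
feature film: 22.312 Mbps × 8760 s = 195453.1 Mb
interview recording: 7.712 Mbps × 4500 s = 34704.0 Mb
concert recording: 36.732 Mbps × 4860 s = 178517.5 Mb
animated explainer: 7.002 Mbps × 360 s = 2520.7 Mb
Total: 496477.7 Mb = 62059.7 MB.
= 62.06 GB.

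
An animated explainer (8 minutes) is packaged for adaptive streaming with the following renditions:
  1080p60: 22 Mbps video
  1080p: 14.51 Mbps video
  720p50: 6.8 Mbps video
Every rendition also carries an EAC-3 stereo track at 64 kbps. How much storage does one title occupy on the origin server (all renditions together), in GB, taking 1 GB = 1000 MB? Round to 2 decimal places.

8 min = 480 s
Audio: 64 kbps = 0.064 Mbps.
Sum of rendition bitrates: (22+0.064) + (14.51+0.064) + (6.8+0.064) = 43.502 Mbps.
× 480 s = 20,881 Mb = 2,610 MB = 2.610 GB.

2.61 GB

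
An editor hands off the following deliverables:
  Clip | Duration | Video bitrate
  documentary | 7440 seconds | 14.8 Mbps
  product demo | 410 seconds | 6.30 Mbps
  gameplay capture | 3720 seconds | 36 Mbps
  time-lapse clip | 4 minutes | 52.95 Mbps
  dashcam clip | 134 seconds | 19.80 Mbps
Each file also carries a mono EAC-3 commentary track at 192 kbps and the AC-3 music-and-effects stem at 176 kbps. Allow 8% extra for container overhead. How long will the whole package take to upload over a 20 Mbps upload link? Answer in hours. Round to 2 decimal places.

Audio total: 192 + 176 = 368 kbps = 0.368 Mbps.
documentary: 15.168 Mbps × 7440 s × 1.08 = 121877.9 Mb
product demo: 6.668 Mbps × 410 s × 1.08 = 2952.6 Mb
gameplay capture: 36.368 Mbps × 3720 s × 1.08 = 146112.1 Mb
time-lapse clip: 53.318 Mbps × 240 s × 1.08 = 13820.0 Mb
dashcam clip: 20.168 Mbps × 134 s × 1.08 = 2918.7 Mb
Total: 287681.3 Mb = 35960.2 MB.
At 20 Mbps: 287681.3 / 20 = 14384 s ≈ 4 hours.

4.00 hours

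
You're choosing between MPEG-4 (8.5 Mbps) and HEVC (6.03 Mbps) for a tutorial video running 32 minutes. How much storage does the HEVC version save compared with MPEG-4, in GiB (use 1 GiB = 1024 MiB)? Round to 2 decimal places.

0.55 GiB

32 min = 1920 s
MPEG-4: 8.500 Mbps × 1920 s = 16320.0 Mb = 1.900 GiB.
HEVC: 6.030 Mbps × 1920 s = 11577.6 Mb = 1.348 GiB.
Saving: 1.900 − 1.348 = 0.552 GiB.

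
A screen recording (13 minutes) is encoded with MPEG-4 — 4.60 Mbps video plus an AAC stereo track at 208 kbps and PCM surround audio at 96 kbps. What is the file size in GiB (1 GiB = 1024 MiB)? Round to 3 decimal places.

13 min = 780 s
Audio total: 208 + 96 = 304 kbps = 0.304 Mbps.
Total bitrate: 4.60 + 0.304 = 4.904 Mbps.
Stream data: 4.904 Mbps × 780 s = 3825.1 Mb.
3,825 Mb = 478,140,000 bytes ÷ 1,073,741,824 = 0.4453 GiB.

0.445 GiB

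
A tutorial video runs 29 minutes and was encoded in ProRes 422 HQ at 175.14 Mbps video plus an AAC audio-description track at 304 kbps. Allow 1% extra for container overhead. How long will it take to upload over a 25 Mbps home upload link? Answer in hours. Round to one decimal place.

29 min = 1740 s
Audio: 304 kbps = 0.304 Mbps.
Total bitrate: 175.444 Mbps.
File: 175.444 Mbps × 1740 s = 305272.6 Mb.
With 1% container overhead: ×1.01. → 308325.3 Mb.
At 25 Mbps: 308325.3 / 25 = 12333.0 s ≈ 3.43 hours.

3.4 hours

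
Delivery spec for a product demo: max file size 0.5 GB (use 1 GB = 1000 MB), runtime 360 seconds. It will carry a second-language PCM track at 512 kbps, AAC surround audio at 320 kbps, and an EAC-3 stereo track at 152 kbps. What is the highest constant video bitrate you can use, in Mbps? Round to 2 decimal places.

Budget: 0.5 GB = 4000.0 Mb.
Total bitrate budget: 4000.0 Mb / 360 s = 11.111 Mbps.
Audio total: 512 + 320 + 152 = 984 kbps = 0.984 Mbps.
Video: 11.111 − 0.984 = 10.127 Mbps.

10.13 Mbps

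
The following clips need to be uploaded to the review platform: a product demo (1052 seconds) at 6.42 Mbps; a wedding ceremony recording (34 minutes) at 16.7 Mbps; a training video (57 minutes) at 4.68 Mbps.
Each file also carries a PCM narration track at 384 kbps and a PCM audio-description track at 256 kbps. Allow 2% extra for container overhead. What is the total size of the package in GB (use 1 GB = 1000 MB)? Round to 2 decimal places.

Audio total: 384 + 256 = 640 kbps = 0.640 Mbps.
product demo: 7.060 Mbps × 1052 s × 1.02 = 7575.7 Mb
wedding ceremony recording: 17.340 Mbps × 2040 s × 1.02 = 36081.1 Mb
training video: 5.320 Mbps × 3420 s × 1.02 = 18558.3 Mb
Total: 62215.0 Mb = 7776.9 MB.
= 7.777 GB.

7.78 GB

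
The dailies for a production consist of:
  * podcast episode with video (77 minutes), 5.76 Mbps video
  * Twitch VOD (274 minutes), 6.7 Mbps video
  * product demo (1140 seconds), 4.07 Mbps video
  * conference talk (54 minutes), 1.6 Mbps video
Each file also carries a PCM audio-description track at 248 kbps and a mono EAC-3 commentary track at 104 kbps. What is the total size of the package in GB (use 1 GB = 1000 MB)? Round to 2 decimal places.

Audio total: 248 + 104 = 352 kbps = 0.352 Mbps.
podcast episode with video: 6.112 Mbps × 4620 s = 28237.4 Mb
Twitch VOD: 7.052 Mbps × 16440 s = 115934.9 Mb
product demo: 4.422 Mbps × 1140 s = 5041.1 Mb
conference talk: 1.952 Mbps × 3240 s = 6324.5 Mb
Total: 155537.9 Mb = 19442.2 MB.
= 19.44 GB.

19.44 GB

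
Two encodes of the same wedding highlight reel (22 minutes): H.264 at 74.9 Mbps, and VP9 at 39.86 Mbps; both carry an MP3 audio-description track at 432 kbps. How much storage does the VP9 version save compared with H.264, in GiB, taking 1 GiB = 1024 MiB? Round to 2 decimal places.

22 min = 1320 s
Audio: 432 kbps = 0.432 Mbps.
H.264: 75.332 Mbps × 1320 s = 99438.2 Mb = 11.576 GiB.
VP9: 40.292 Mbps × 1320 s = 53185.4 Mb = 6.192 GiB.
Saving: 11.576 − 6.192 = 5.385 GiB.

5.38 GiB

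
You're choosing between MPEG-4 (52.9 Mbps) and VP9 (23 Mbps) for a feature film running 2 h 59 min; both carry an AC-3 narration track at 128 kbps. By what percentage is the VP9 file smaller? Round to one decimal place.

2 h 59 min = 179 min = 10740 s
Audio: 128 kbps = 0.128 Mbps.
MPEG-4: 53.028 Mbps × 10740 s = 569520.7 Mb = 66.301 GiB.
VP9: 23.128 Mbps × 10740 s = 248394.7 Mb = 28.917 GiB.
Reduction: (1 − 28.917/66.301) × 100 = 56.39%.

56.4%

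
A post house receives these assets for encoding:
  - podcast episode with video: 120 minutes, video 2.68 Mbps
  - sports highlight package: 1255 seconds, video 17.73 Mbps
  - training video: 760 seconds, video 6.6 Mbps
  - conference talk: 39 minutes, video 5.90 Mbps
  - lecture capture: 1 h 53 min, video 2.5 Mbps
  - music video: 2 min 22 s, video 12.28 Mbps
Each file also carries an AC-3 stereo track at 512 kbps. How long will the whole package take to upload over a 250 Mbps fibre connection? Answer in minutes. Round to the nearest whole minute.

Audio: 512 kbps = 0.512 Mbps.
podcast episode with video: 3.192 Mbps × 7200 s = 22982.4 Mb
sports highlight package: 18.242 Mbps × 1255 s = 22893.7 Mb
training video: 7.112 Mbps × 760 s = 5405.1 Mb
conference talk: 6.412 Mbps × 2340 s = 15004.1 Mb
lecture capture: 3.012 Mbps × 6780 s = 20421.4 Mb
music video: 12.792 Mbps × 142 s = 1816.5 Mb
Total: 88523.1 Mb = 11065.4 MB.
At 250 Mbps: 88523.1 / 250 = 354 s ≈ 5.9 minutes.

6 minutes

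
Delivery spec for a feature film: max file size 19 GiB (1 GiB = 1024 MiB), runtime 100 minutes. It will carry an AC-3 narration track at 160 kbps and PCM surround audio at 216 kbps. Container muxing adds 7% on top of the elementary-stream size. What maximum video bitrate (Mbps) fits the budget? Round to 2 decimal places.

25.05 Mbps

Budget: 19 GiB = 163208.8 Mb.
Stream payload after overhead: 163208.8 / 1.07 = 152531.5 Mb.
100 min = 6000 s
Total bitrate budget: 152531.5 Mb / 6000 s = 25.422 Mbps.
Audio total: 160 + 216 = 376 kbps = 0.376 Mbps.
Video: 25.422 − 0.376 = 25.046 Mbps.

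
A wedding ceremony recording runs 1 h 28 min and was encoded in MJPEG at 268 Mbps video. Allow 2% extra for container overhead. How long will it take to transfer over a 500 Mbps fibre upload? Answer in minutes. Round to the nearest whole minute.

48 minutes

1 h 28 min = 88 min = 5280 s
File: 268.000 Mbps × 5280 s = 1415040.0 Mb.
With 2% container overhead: ×1.02. → 1443340.8 Mb.
At 500 Mbps: 1443340.8 / 500 = 2886.7 s ≈ 48.1 minutes.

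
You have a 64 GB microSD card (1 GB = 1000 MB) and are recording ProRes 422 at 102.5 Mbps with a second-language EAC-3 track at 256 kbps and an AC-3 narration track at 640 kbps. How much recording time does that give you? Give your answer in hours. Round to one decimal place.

Audio total: 256 + 640 = 896 kbps = 0.896 Mbps.
Total bitrate: 102.5 + 0.896 = 103.396 Mbps.
Capacity: 64 GB = 512,000 Mb.
Recording time: 512,000 / 103.396 = 4,952 s ≈ 1.38 hours.

1.4 hours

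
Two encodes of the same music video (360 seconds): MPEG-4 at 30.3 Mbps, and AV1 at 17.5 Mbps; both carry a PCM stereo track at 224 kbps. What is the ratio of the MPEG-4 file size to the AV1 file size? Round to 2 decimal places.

Audio: 224 kbps = 0.224 Mbps.
MPEG-4: 30.524 Mbps × 360 s = 10988.6 Mb = 1.374 GB.
AV1: 17.724 Mbps × 360 s = 6380.6 Mb = 0.798 GB.
Ratio: 1.374 / 0.798 = 1.722.

1.72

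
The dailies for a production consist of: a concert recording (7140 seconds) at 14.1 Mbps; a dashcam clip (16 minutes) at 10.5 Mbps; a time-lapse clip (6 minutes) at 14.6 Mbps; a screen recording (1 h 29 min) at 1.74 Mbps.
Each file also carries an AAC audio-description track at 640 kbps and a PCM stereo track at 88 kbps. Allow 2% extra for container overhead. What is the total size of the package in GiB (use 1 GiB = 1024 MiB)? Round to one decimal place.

16.1 GiB

Audio total: 640 + 88 = 728 kbps = 0.728 Mbps.
concert recording: 14.828 Mbps × 7140 s × 1.02 = 107989.4 Mb
dashcam clip: 11.228 Mbps × 960 s × 1.02 = 10994.5 Mb
time-lapse clip: 15.328 Mbps × 360 s × 1.02 = 5628.4 Mb
screen recording: 2.468 Mbps × 5340 s × 1.02 = 13442.7 Mb
Total: 138055.0 Mb = 17256.9 MB.
= 16.07 GiB.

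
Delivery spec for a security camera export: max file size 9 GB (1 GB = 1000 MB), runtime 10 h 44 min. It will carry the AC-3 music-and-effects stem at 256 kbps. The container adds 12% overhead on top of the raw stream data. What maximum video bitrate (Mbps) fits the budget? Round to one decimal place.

Budget: 9 GB = 72000.0 Mb.
Stream payload after overhead: 72000.0 / 1.12 = 64285.7 Mb.
10 h 44 min = 644 min = 38640 s
Total bitrate budget: 64285.7 Mb / 38640 s = 1.664 Mbps.
Audio: 256 kbps = 0.256 Mbps.
Video: 1.664 − 0.256 = 1.408 Mbps.

1.4 Mbps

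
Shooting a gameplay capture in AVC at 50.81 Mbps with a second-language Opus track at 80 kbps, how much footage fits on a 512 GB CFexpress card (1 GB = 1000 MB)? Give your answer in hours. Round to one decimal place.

22.4 hours

Audio: 80 kbps = 0.080 Mbps.
Total bitrate: 50.81 + 0.080 = 50.890 Mbps.
Capacity: 512 GB = 4,096,000 Mb.
Recording time: 4,096,000 / 50.890 = 80,487 s ≈ 22.4 hours.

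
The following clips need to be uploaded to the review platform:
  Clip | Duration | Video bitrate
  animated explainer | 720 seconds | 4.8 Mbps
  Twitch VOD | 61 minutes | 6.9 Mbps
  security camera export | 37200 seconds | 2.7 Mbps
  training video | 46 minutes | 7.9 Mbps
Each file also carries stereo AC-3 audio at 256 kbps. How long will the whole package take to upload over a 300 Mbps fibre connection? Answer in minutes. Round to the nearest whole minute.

9 minutes

Audio: 256 kbps = 0.256 Mbps.
animated explainer: 5.056 Mbps × 720 s = 3640.3 Mb
Twitch VOD: 7.156 Mbps × 3660 s = 26191.0 Mb
security camera export: 2.956 Mbps × 37200 s = 109963.2 Mb
training video: 8.156 Mbps × 2760 s = 22510.6 Mb
Total: 162305.0 Mb = 20288.1 MB.
At 300 Mbps: 162305.0 / 300 = 541 s ≈ 9.02 minutes.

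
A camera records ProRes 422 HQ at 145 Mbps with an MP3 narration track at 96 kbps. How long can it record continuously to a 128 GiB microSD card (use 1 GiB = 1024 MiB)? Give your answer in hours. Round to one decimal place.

Audio: 96 kbps = 0.096 Mbps.
Total bitrate: 145 + 0.096 = 145.096 Mbps.
Capacity: 128 GiB = 1,099,512 Mb.
Recording time: 1,099,512 / 145.096 = 7,578 s ≈ 2.10 hours.

2.1 hours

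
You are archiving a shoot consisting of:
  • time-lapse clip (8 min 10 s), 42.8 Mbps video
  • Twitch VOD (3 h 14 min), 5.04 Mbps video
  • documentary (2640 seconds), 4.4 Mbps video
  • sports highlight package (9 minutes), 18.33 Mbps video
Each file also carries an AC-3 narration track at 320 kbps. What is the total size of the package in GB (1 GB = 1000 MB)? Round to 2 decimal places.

13.26 GB

Audio: 320 kbps = 0.320 Mbps.
time-lapse clip: 43.120 Mbps × 490 s = 21128.8 Mb
Twitch VOD: 5.360 Mbps × 11640 s = 62390.4 Mb
documentary: 4.720 Mbps × 2640 s = 12460.8 Mb
sports highlight package: 18.650 Mbps × 540 s = 10071.0 Mb
Total: 106051.0 Mb = 13256.4 MB.
= 13.26 GB.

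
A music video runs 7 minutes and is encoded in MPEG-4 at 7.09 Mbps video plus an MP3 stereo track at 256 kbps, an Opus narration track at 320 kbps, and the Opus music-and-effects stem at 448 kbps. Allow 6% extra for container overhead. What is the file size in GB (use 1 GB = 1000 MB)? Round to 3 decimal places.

0.452 GB

7 min = 420 s
Audio total: 256 + 320 + 448 = 1024 kbps = 1.024 Mbps.
Total bitrate: 7.09 + 1.024 = 8.114 Mbps.
Stream data: 8.114 Mbps × 420 s = 3407.9 Mb.
With 6% container overhead: ×1.06.
3,612 Mb ÷ 8 = 451.5 MB → 0.4515 GB.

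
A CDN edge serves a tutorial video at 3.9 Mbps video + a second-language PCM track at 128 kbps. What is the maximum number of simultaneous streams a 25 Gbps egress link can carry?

Audio: 128 kbps = 0.128 Mbps.
Per-viewer media rate: 4.028 Mbps.
25 Gbps = 25,000 Mbps; 25,000 / 4.028 = 6206.55 → 6206 viewers.

6206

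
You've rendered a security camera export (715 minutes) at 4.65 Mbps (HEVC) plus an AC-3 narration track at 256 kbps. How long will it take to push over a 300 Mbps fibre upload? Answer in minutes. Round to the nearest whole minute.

12 minutes

715 min = 42900 s
Audio: 256 kbps = 0.256 Mbps.
Total bitrate: 4.906 Mbps.
File: 4.906 Mbps × 42900 s = 210467.4 Mb.
At 300 Mbps: 210467.4 / 300 = 701.6 s ≈ 11.7 minutes.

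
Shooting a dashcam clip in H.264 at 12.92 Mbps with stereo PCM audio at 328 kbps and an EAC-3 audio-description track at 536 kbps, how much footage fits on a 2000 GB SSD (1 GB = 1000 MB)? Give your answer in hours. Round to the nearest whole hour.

322 hours

Audio total: 328 + 536 = 864 kbps = 0.864 Mbps.
Total bitrate: 12.92 + 0.864 = 13.784 Mbps.
Capacity: 2000 GB = 16,000,000 Mb.
Recording time: 16,000,000 / 13.784 = 1,160,766 s ≈ 322 hours.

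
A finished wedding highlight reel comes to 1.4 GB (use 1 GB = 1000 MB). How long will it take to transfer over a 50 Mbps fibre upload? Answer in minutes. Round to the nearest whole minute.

4 minutes

File: 1.4 GB = 11200.0 Mb.
At 50 Mbps: 11200.0 / 50 = 224.0 s ≈ 3.73 minutes.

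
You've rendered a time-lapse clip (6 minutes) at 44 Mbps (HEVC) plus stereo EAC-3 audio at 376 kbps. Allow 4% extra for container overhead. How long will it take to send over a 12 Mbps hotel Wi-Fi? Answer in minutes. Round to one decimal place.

23.1 minutes

6 min = 360 s
Audio: 376 kbps = 0.376 Mbps.
Total bitrate: 44.376 Mbps.
File: 44.376 Mbps × 360 s = 15975.4 Mb.
With 4% container overhead: ×1.04. → 16614.4 Mb.
At 12 Mbps: 16614.4 / 12 = 1384.5 s ≈ 23.1 minutes.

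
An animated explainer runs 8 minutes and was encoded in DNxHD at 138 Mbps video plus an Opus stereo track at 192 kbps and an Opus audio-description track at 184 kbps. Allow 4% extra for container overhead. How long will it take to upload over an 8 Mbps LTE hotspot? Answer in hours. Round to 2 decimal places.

8 min = 480 s
Audio total: 192 + 184 = 376 kbps = 0.376 Mbps.
Total bitrate: 138.376 Mbps.
File: 138.376 Mbps × 480 s = 66420.5 Mb.
With 4% container overhead: ×1.04. → 69077.3 Mb.
At 8 Mbps: 69077.3 / 8 = 8634.7 s ≈ 2.4 hours.

2.40 hours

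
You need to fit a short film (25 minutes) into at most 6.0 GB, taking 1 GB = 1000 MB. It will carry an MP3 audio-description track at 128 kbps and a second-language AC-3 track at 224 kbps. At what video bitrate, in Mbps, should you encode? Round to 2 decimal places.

Budget: 6.0 GB = 48000.0 Mb.
25 min = 1500 s
Total bitrate budget: 48000.0 Mb / 1500 s = 32.000 Mbps.
Audio total: 128 + 224 = 352 kbps = 0.352 Mbps.
Video: 32.000 − 0.352 = 31.648 Mbps.

31.65 Mbps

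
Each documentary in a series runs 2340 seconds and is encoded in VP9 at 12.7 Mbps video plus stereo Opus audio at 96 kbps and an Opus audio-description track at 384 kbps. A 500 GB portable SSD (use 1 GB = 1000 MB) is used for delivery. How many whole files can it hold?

Audio total: 96 + 384 = 480 kbps = 0.480 Mbps.
Total bitrate: 13.180 Mbps.
Per item: 13.180 Mbps × 2340 s = 30,841 Mb = 3,855 MB.
Capacity: 500 GB = 4,000,000 Mb; 129.70 items → 129 complete.

129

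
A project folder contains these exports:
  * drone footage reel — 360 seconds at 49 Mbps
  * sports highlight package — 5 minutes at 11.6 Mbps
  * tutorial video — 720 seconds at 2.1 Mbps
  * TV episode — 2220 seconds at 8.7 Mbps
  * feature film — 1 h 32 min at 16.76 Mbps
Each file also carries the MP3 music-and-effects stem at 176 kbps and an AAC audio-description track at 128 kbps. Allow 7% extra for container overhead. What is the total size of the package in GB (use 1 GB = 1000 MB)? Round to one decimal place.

Audio total: 176 + 128 = 304 kbps = 0.304 Mbps.
drone footage reel: 49.304 Mbps × 360 s × 1.07 = 18991.9 Mb
sports highlight package: 11.904 Mbps × 300 s × 1.07 = 3821.2 Mb
tutorial video: 2.404 Mbps × 720 s × 1.07 = 1852.0 Mb
TV episode: 9.004 Mbps × 2220 s × 1.07 = 21388.1 Mb
feature film: 17.064 Mbps × 5520 s × 1.07 = 100786.8 Mb
Total: 146840.0 Mb = 18355.0 MB.
= 18.36 GB.

18.4 GB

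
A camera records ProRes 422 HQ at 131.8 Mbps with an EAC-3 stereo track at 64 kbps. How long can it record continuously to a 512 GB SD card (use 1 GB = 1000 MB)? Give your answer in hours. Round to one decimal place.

Audio: 64 kbps = 0.064 Mbps.
Total bitrate: 131.8 + 0.064 = 131.864 Mbps.
Capacity: 512 GB = 4,096,000 Mb.
Recording time: 4,096,000 / 131.864 = 31,062 s ≈ 8.63 hours.

8.6 hours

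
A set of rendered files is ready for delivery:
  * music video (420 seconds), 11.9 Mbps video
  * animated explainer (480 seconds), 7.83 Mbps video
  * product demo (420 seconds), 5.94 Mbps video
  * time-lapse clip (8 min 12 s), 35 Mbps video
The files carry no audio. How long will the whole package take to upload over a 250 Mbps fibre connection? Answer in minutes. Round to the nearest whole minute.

2 minutes

music video: 11.900 Mbps × 420 s = 4998.0 Mb
animated explainer: 7.830 Mbps × 480 s = 3758.4 Mb
product demo: 5.940 Mbps × 420 s = 2494.8 Mb
time-lapse clip: 35.000 Mbps × 492 s = 17220.0 Mb
Total: 28471.2 Mb = 3558.9 MB.
At 250 Mbps: 28471.2 / 250 = 114 s ≈ 1.9 minutes.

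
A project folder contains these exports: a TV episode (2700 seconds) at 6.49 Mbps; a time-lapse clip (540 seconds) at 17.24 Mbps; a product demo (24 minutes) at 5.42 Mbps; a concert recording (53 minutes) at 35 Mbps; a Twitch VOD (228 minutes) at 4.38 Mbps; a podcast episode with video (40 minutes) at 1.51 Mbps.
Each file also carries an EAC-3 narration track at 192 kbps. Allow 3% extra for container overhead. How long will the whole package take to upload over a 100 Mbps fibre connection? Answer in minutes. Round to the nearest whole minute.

37 minutes

Audio: 192 kbps = 0.192 Mbps.
TV episode: 6.682 Mbps × 2700 s × 1.03 = 18582.6 Mb
time-lapse clip: 17.432 Mbps × 540 s × 1.03 = 9695.7 Mb
product demo: 5.612 Mbps × 1440 s × 1.03 = 8323.7 Mb
concert recording: 35.192 Mbps × 3180 s × 1.03 = 115267.9 Mb
Twitch VOD: 4.572 Mbps × 13680 s × 1.03 = 64421.3 Mb
podcast episode with video: 1.702 Mbps × 2400 s × 1.03 = 4207.3 Mb
Total: 220498.6 Mb = 27562.3 MB.
At 100 Mbps: 220498.6 / 100 = 2205 s ≈ 36.7 minutes.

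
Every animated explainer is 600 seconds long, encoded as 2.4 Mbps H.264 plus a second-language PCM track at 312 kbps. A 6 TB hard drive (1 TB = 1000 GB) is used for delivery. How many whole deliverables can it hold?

Audio: 312 kbps = 0.312 Mbps.
Total bitrate: 2.712 Mbps.
Per item: 2.712 Mbps × 600 s = 1,627 Mb = 203.4 MB.
Capacity: 6 TB = 48,000,000 Mb; 29498.53 items → 29498 complete.

29498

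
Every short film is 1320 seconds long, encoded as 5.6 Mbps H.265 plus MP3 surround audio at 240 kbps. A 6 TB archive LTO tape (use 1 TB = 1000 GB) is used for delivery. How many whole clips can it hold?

Audio: 240 kbps = 0.240 Mbps.
Total bitrate: 5.840 Mbps.
Per item: 5.840 Mbps × 1320 s = 7,709 Mb = 963.6 MB.
Capacity: 6 TB = 48,000,000 Mb; 6226.65 items → 6226 complete.

6226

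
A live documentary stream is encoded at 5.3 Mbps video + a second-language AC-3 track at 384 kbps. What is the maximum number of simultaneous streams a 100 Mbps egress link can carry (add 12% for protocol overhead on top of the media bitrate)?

Audio: 384 kbps = 0.384 Mbps.
Per-viewer media rate: 5.684 Mbps.
On the wire with 12% overhead: 6.366 Mbps.
100 Mbps = 100.0 Mbps; 100.0 / 6.366 = 15.71 → 15 viewers.

15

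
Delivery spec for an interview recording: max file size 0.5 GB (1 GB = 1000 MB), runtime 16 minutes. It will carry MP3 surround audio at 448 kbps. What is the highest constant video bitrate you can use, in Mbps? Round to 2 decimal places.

Budget: 0.5 GB = 4000.0 Mb.
16 min = 960 s
Total bitrate budget: 4000.0 Mb / 960 s = 4.167 Mbps.
Audio: 448 kbps = 0.448 Mbps.
Video: 4.167 − 0.448 = 3.719 Mbps.

3.72 Mbps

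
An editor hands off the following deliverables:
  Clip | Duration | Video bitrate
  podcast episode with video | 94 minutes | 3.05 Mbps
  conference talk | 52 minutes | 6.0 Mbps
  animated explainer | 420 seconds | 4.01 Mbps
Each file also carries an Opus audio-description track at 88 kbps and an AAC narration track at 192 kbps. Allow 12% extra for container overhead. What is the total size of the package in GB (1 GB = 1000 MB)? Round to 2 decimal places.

5.62 GB

Audio total: 88 + 192 = 280 kbps = 0.280 Mbps.
podcast episode with video: 3.330 Mbps × 5640 s × 1.12 = 21034.9 Mb
conference talk: 6.280 Mbps × 3120 s × 1.12 = 21944.8 Mb
animated explainer: 4.290 Mbps × 420 s × 1.12 = 2018.0 Mb
Total: 44997.8 Mb = 5624.7 MB.
= 5.625 GB.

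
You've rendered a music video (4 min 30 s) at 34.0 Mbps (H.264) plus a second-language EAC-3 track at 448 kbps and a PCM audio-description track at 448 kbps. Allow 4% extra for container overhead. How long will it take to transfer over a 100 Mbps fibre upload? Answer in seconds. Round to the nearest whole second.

4 min 30 s = 270 s
Audio total: 448 + 448 = 896 kbps = 0.896 Mbps.
Total bitrate: 34.896 Mbps.
File: 34.896 Mbps × 270 s = 9421.9 Mb.
With 4% container overhead: ×1.04. → 9798.8 Mb.
At 100 Mbps: 9798.8 / 100 = 98.0 s ≈ 98 seconds.

98 seconds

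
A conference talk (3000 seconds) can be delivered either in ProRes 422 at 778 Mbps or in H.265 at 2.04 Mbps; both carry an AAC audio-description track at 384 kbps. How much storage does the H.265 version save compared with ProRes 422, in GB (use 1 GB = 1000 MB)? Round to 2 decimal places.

Audio: 384 kbps = 0.384 Mbps.
ProRes 422: 778.384 Mbps × 3000 s = 2335152.0 Mb = 291.894 GB.
H.265: 2.424 Mbps × 3000 s = 7272.0 Mb = 0.909 GB.
Saving: 291.894 − 0.909 = 290.985 GB.

290.99 GB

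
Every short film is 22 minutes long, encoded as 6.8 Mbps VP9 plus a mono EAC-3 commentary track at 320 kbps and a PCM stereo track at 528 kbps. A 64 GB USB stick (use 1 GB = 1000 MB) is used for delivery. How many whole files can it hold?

50

22 min = 1320 s
Audio total: 320 + 528 = 848 kbps = 0.848 Mbps.
Total bitrate: 7.648 Mbps.
Per item: 7.648 Mbps × 1320 s = 10,095 Mb = 1,262 MB.
Capacity: 64 GB = 512,000 Mb; 50.72 items → 50 complete.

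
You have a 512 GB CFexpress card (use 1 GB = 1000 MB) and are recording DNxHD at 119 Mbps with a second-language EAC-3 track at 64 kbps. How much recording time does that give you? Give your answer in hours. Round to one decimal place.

9.6 hours

Audio: 64 kbps = 0.064 Mbps.
Total bitrate: 119 + 0.064 = 119.064 Mbps.
Capacity: 512 GB = 4,096,000 Mb.
Recording time: 4,096,000 / 119.064 = 34,402 s ≈ 9.56 hours.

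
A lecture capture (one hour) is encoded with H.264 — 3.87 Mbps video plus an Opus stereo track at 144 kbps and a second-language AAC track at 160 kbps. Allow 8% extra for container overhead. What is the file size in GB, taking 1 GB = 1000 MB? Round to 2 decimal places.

2.03 GB

1 h = 3600 s
Audio total: 144 + 160 = 304 kbps = 0.304 Mbps.
Total bitrate: 3.87 + 0.304 = 4.174 Mbps.
Stream data: 4.174 Mbps × 3600 s = 15026.4 Mb.
With 8% container overhead: ×1.08.
16,229 Mb ÷ 8 = 2,029 MB → 2.029 GB.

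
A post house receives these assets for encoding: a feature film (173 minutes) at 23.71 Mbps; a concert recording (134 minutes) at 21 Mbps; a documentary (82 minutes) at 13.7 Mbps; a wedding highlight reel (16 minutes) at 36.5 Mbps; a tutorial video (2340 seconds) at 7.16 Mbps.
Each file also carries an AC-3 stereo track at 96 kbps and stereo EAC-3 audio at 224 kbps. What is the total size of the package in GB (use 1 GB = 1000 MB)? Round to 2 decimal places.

Audio total: 96 + 224 = 320 kbps = 0.320 Mbps.
feature film: 24.030 Mbps × 10380 s = 249431.4 Mb
concert recording: 21.320 Mbps × 8040 s = 171412.8 Mb
documentary: 14.020 Mbps × 4920 s = 68978.4 Mb
wedding highlight reel: 36.820 Mbps × 960 s = 35347.2 Mb
tutorial video: 7.480 Mbps × 2340 s = 17503.2 Mb
Total: 542673.0 Mb = 67834.1 MB.
= 67.83 GB.

67.83 GB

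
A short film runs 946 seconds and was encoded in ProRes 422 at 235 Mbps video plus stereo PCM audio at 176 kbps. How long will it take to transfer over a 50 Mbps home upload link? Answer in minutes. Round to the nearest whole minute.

Audio: 176 kbps = 0.176 Mbps.
Total bitrate: 235.176 Mbps.
File: 235.176 Mbps × 946 s = 222476.5 Mb.
At 50 Mbps: 222476.5 / 50 = 4449.5 s ≈ 74.2 minutes.

74 minutes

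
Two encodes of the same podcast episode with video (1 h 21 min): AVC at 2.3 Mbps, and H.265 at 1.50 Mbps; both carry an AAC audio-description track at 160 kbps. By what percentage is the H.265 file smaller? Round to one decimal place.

32.5%

1 h 21 min = 81 min = 4860 s
Audio: 160 kbps = 0.160 Mbps.
AVC: 2.460 Mbps × 4860 s = 11955.6 Mb = 1.494 GB.
H.265: 1.660 Mbps × 4860 s = 8067.6 Mb = 1.008 GB.
Reduction: (1 − 1.008/1.494) × 100 = 32.52%.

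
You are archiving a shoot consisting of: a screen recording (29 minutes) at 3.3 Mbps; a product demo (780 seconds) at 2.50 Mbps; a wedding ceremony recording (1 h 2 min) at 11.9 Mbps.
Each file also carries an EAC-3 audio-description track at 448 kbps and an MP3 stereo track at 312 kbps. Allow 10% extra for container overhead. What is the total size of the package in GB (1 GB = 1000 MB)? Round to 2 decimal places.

7.80 GB

Audio total: 448 + 312 = 760 kbps = 0.760 Mbps.
screen recording: 4.060 Mbps × 1740 s × 1.10 = 7770.8 Mb
product demo: 3.260 Mbps × 780 s × 1.10 = 2797.1 Mb
wedding ceremony recording: 12.660 Mbps × 3720 s × 1.10 = 51804.7 Mb
Total: 62372.6 Mb = 7796.6 MB.
= 7.797 GB.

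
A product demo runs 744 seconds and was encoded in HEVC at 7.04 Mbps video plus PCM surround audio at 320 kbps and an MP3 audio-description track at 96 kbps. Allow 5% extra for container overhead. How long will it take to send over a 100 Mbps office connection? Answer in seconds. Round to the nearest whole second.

Audio total: 320 + 96 = 416 kbps = 0.416 Mbps.
Total bitrate: 7.456 Mbps.
File: 7.456 Mbps × 744 s = 5547.3 Mb.
With 5% container overhead: ×1.05. → 5824.6 Mb.
At 100 Mbps: 5824.6 / 100 = 58.2 s ≈ 58.2 seconds.

58 seconds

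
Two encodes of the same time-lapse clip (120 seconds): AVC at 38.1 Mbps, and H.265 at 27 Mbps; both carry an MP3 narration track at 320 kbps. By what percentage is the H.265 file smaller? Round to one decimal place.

28.9%

Audio: 320 kbps = 0.320 Mbps.
AVC: 38.420 Mbps × 120 s = 4610.4 Mb = 0.537 GiB.
H.265: 27.320 Mbps × 120 s = 3278.4 Mb = 0.382 GiB.
Reduction: (1 − 0.382/0.537) × 100 = 28.89%.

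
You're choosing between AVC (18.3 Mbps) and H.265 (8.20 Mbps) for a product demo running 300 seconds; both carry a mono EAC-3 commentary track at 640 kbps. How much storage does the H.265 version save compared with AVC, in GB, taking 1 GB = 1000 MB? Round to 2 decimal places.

0.38 GB

Audio: 640 kbps = 0.640 Mbps.
AVC: 18.940 Mbps × 300 s = 5682.0 Mb = 0.710 GB.
H.265: 8.840 Mbps × 300 s = 2652.0 Mb = 0.332 GB.
Saving: 0.710 − 0.332 = 0.379 GB.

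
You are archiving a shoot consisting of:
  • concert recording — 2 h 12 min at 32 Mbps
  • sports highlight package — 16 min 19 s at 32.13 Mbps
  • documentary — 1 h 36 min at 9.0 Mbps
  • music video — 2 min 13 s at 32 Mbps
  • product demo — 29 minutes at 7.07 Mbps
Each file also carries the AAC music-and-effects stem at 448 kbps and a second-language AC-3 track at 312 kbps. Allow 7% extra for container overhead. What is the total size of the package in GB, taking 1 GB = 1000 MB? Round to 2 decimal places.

48.93 GB

Audio total: 448 + 312 = 760 kbps = 0.760 Mbps.
concert recording: 32.760 Mbps × 7920 s × 1.07 = 277621.3 Mb
sports highlight package: 32.890 Mbps × 979 s × 1.07 = 34453.3 Mb
documentary: 9.760 Mbps × 5760 s × 1.07 = 60152.8 Mb
music video: 32.760 Mbps × 133 s × 1.07 = 4662.1 Mb
product demo: 7.830 Mbps × 1740 s × 1.07 = 14577.9 Mb
Total: 391467.4 Mb = 48933.4 MB.
= 48.93 GB.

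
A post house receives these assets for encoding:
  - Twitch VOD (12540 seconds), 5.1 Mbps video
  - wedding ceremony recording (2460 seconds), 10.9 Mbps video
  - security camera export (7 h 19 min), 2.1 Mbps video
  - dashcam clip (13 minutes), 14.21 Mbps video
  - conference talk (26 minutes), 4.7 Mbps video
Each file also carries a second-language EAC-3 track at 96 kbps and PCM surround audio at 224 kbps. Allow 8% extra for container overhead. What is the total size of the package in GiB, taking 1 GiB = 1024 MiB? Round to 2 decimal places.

22.44 GiB

Audio total: 96 + 224 = 320 kbps = 0.320 Mbps.
Twitch VOD: 5.420 Mbps × 12540 s × 1.08 = 73404.1 Mb
wedding ceremony recording: 11.220 Mbps × 2460 s × 1.08 = 29809.3 Mb
security camera export: 2.420 Mbps × 26340 s × 1.08 = 68842.2 Mb
dashcam clip: 14.530 Mbps × 780 s × 1.08 = 12240.1 Mb
conference talk: 5.020 Mbps × 1560 s × 1.08 = 8457.7 Mb
Total: 192753.4 Mb = 24094.2 MB.
= 22.44 GiB.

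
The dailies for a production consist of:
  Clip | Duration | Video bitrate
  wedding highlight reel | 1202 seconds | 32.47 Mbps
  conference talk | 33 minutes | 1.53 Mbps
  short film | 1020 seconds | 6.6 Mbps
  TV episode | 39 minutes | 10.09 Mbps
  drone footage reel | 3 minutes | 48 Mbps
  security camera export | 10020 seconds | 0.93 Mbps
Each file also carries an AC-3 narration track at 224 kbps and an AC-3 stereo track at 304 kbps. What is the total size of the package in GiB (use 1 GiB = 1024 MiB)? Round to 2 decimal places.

Audio total: 224 + 304 = 528 kbps = 0.528 Mbps.
wedding highlight reel: 32.998 Mbps × 1202 s = 39663.6 Mb
conference talk: 2.058 Mbps × 1980 s = 4074.8 Mb
short film: 7.128 Mbps × 1020 s = 7270.6 Mb
TV episode: 10.618 Mbps × 2340 s = 24846.1 Mb
drone footage reel: 48.528 Mbps × 180 s = 8735.0 Mb
security camera export: 1.458 Mbps × 10020 s = 14609.2 Mb
Total: 99199.3 Mb = 12399.9 MB.
= 11.55 GiB.

11.55 GiB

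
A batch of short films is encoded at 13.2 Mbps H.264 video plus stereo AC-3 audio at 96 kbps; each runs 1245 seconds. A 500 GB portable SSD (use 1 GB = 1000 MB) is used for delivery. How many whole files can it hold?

241

Audio: 96 kbps = 0.096 Mbps.
Total bitrate: 13.296 Mbps.
Per item: 13.296 Mbps × 1245 s = 16,554 Mb = 2,069 MB.
Capacity: 500 GB = 4,000,000 Mb; 241.64 items → 241 complete.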